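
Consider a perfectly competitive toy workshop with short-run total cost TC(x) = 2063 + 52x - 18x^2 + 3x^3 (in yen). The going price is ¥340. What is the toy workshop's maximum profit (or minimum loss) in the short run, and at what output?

Profit = -¥143 at x = 8

AVC = 52 - 18x + 3x^2; min AVC = ¥25 at x = 3. Since P = ¥340 ≥ min AVC, the firm produces.
With MC = 52 - 36x + 9x^2, P = MC on the upward-sloping part at x* = 8.
TR = 340·8 = 2720. TC = 2063 + 800 = 2863. Profit = 2720 − 2863 = -¥143.
That loss of ¥143 beats the ¥2063 the firm would lose by shutting down; producing recovers ¥1920 of fixed cost.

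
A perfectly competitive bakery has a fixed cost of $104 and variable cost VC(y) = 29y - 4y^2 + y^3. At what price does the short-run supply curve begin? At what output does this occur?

$25 per unit, at y = 2

Short-run supply begins at min AVC. From VC = 29y - 4y^2 + y^3, AVC = 29 - 4y + y^2.
dAVC/dy = -4 + 2y = 0 gives y = 2. min AVC = 29 - 4·2 + 2^2 = 25.
The firm shuts down for any P below $25.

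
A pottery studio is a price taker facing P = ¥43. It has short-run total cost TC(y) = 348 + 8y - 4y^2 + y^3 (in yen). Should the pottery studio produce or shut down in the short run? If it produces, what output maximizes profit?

Produce at y = 5

Strip out fixed cost: VC = 8y - 4y^2 + y^3. Then AVC = 8 - 4y + y^2 and MC = 8 - 8y + 3y^2.
AVC is minimized where dAVC/dy = -4 + 2y = 0, at y = 2; min AVC = 8 - 4·2 + 2^2 = ¥4.
Because ¥43 ≥ ¥4, revenue can cover variable cost; the firm operates.
Solving P = MC: -35 - 8y + 3y^2 = 0 ⇒ y = -7/3 or 5. On the upward-sloping branch, y* = 5.
Check: AVC at y = 5 is ¥13 ≤ P, so revenue covers variable cost.
Profit = P·y − TC = 43·5 − 413 = -¥198, a loss, but smaller than the ¥348 fixed cost the firm would lose by shutting down.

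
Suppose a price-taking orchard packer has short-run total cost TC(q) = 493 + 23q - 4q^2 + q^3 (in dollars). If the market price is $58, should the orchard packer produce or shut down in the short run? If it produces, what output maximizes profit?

Produce at q = 5

From TC, MC = TC'(q) = 23 - 8q + 3q^2 and AVC = VC/q = 23 - 4q + q^2.
AVC is minimized where dAVC/dq = -4 + 2q = 0, at q = 2; min AVC = 23 - 4·2 + 2^2 = $19.
Since P = $58 ≥ min AVC = $19, price covers variable cost and the firm should produce.
P = MC gives -35 - 8q + 3q^2 = 0, with roots -7/3 and 5. Take the larger (rising MC): q* = 5.
Check: AVC at q = 5 is $28 ≤ P, so revenue covers variable cost.
Profit = P·q − TC = 58·5 − 633 = -$343, a loss, but smaller than the $493 fixed cost the firm would lose by shutting down.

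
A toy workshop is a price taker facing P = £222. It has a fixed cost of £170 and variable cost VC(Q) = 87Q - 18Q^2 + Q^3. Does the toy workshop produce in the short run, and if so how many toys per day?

Produce at Q = 15

From TC, MC = TC'(Q) = 87 - 36Q + 3Q^2 and AVC = VC/Q = 87 - 18Q + Q^2.
AVC hits its minimum where MC = AVC, at Q = 9, giving min AVC = 87 - 18·9 + 9^2 = £6.
Because £222 ≥ £6, revenue can cover variable cost; the firm operates.
P = MC gives -135 - 36Q + 3Q^2 = 0, with roots -3 and 15. Take the larger (rising MC): Q* = 15.
Check: AVC at Q = 15 is £42 ≤ P, so revenue covers variable cost.
Profit = P·Q − TC = 222·15 − 800 = £2530.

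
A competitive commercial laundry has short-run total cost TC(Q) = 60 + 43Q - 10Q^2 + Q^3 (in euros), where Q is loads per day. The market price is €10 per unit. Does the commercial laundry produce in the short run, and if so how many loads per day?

From TC, MC = TC'(Q) = 43 - 20Q + 3Q^2 and AVC = VC/Q = 43 - 10Q + Q^2.
The AVC parabola has its vertex at Q = 10/2 = 5, where AVC = 43 - 10·5 + 5^2 = €18.
Since P = €10 < min AVC = €18, price fails to cover variable cost at any output.
The firm minimizes its loss by shutting down and losing only its fixed cost of €60.

Shut down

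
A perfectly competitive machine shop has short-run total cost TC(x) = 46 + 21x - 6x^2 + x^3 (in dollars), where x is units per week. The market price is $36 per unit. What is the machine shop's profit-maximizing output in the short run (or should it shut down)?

Produce at x = 5

From TC, MC = TC'(x) = 21 - 12x + 3x^2 and AVC = VC/x = 21 - 6x + x^2.
AVC hits its minimum where MC = AVC, at x = 3, giving min AVC = 21 - 6·3 + 3^2 = $12.
Since P = $36 ≥ min AVC = $12, price covers variable cost and the firm should produce.
Set P = MC: 36 = 21 - 12x + 3x^2 → -15 - 12x + 3x^2 = 0. The roots are x = -1 and x = 5; the profit-maximizing output is on the rising part of MC, so x* = 5.
Check: AVC at x = 5 is $16 ≤ P, so revenue covers variable cost.
Profit = P·x − TC = 36·5 − 126 = $54.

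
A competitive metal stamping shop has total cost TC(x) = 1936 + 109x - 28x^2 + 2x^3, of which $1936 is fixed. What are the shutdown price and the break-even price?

Shutdown price = min AVC. AVC = 109 - 28x + 2x^2, with vertex at x = 7 and minimum $11.
ATC = 1936/x + 109 - 28x + 2x^2. Setting dATC/dx = −1936/x^2 − 28 + 4x = 0 gives x = 11 (since 4·11^3 − 28·11^2 = 1936).
min ATC = 1936/11 + 109 − 28·11 + 2·11^2 = $219. That is the break-even price.
Between these two prices the firm operates at a loss; above $219 it earns a profit.

Shutdown price = $11; break-even price = $219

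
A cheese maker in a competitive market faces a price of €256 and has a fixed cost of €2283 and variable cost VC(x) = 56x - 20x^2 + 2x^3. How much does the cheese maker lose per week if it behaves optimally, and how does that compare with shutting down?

AVC = 56 - 20x + 2x^2; min AVC = €6 at x = 5. Since P = €256 ≥ min AVC, the firm produces.
MC = 56 - 40x + 6x^2. Setting P = MC and taking the root on the rising branch gives x* = 10.
TR = 256·10 = 2560. TC = 2283 + 560 = 2843. Profit = 2560 − 2843 = -€283.
Shutting down would mean losing the fixed cost of €2283, so operating at a loss of €283 is better by €2000.

Profit = -€283 at x = 10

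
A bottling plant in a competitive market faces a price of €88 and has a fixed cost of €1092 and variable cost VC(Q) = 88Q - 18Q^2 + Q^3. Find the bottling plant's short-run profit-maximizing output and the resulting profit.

Profit = -€228 at Q = 12

AVC = 88 - 18Q + Q^2; min AVC = €7 at Q = 9. Since P = €88 ≥ min AVC, the firm produces.
With MC = 88 - 36Q + 3Q^2, P = MC on the upward-sloping part at Q* = 12.
TR = 88·12 = 1056. TC = 1092 + 192 = 1284. Profit = 1056 − 1284 = -€228.
Shutting down would mean losing the fixed cost of €1092, so operating at a loss of €228 is better by €864.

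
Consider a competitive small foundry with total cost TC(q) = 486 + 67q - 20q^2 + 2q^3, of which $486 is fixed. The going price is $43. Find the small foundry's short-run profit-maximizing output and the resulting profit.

AVC = 67 - 20q + 2q^2 has its minimum $17 at q = 5; price $43 clears that bar, so the firm operates.
MC = 67 - 40q + 6q^2. Setting P = MC and taking the root on the rising branch gives q* = 6.
TR = 43·6 = 258. TC = 486 + 114 = 600. Profit = 258 − 600 = -$342.
By producing, the firm covers all variable cost plus $144 of fixed cost; shutting down would lose the full $486.

Profit = -$342 at q = 6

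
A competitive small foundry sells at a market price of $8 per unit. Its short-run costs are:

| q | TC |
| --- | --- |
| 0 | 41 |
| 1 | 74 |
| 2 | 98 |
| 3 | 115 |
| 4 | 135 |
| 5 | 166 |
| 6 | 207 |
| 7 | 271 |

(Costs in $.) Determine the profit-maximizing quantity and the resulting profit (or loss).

q = 0 (shut down); profit = -$41

Tabulate TR − TC: q=0: -41; q=1: -66; q=2: -82; q=3: -91; q=4: -103; q=5: -126; q=6: -159; q=7: -215.
Profit is highest at q = 0. Equivalently, the lowest AVC in the table is 94/4 ≈ $23.50 at q = 4, and P = $8 falls below it — price never covers variable cost, so the firm shuts down and loses only its fixed cost.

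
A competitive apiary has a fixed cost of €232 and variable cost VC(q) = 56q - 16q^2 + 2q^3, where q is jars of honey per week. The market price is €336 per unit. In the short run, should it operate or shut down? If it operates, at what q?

Variable cost is VC = 56q - 16q^2 + 2q^3, so AVC = VC/q = 56 - 16q + 2q^2 and MC = dTC/dq = 56 - 32q + 6q^2.
AVC is minimized where dAVC/dq = -16 + 4q = 0, at q = 4; min AVC = 56 - 16·4 + 2·4^2 = €24.
Because €336 ≥ €24, revenue can cover variable cost; the firm operates.
P = MC gives -280 - 32q + 6q^2 = 0, with roots -14/3 and 10. Take the larger (rising MC): q* = 10.
Check: AVC at q = 10 is €96 ≤ P, so revenue covers variable cost.
Profit = P·q − TC = 336·10 − 1192 = €2168.

Produce at q = 10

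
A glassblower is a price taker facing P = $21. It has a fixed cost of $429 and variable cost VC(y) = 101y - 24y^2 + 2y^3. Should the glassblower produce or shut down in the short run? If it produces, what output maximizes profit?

Shut down

Strip out fixed cost: VC = 101y - 24y^2 + 2y^3. Then AVC = 101 - 24y + 2y^2 and MC = 101 - 48y + 6y^2.
AVC is minimized where dAVC/dy = -24 + 4y = 0, at y = 6; min AVC = 101 - 24·6 + 2·6^2 = $29.
Since P = $21 < min AVC = $29, price fails to cover variable cost at any output.
The firm minimizes its loss by shutting down and losing only its fixed cost of $429.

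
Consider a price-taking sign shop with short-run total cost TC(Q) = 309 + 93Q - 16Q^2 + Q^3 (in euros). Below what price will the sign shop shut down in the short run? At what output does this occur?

Short-run supply begins at min AVC. From VC = 93Q - 16Q^2 + Q^3, AVC = 93 - 16Q + Q^2.
dAVC/dQ = -16 + 2Q = 0 gives Q = 8. min AVC = 93 - 16·8 + 8^2 = 29.
The firm shuts down for any P below €29.

€29 per unit, at Q = 8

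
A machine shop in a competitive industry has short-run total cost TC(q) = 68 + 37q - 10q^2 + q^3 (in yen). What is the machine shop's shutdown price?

The shutdown price is the minimum of AVC. VC = 37q - 10q^2 + q^3, so AVC = 37 - 10q + q^2.
At the minimum of AVC, MC = AVC. MC = 37 - 20q + 3q^2; setting MC = AVC gives 2q^2 - 10q = 0, so q = 5. min AVC = 12.
So the shutdown price is ¥12.

¥12 per unit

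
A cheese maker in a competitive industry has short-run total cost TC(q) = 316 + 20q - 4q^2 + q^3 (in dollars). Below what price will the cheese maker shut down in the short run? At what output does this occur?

$16 per unit, at q = 2

The shutdown price is the minimum of AVC. VC = 20q - 4q^2 + q^3, so AVC = 20 - 4q + q^2.
At the minimum of AVC, MC = AVC. MC = 20 - 8q + 3q^2; setting MC = AVC gives 2q^2 - 4q = 0, so q = 2. min AVC = 16.
The firm shuts down for any P below $16.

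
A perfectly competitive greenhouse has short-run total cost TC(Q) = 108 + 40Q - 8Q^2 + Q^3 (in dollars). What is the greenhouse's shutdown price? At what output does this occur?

The firm shuts down when price falls below the minimum of average variable cost. AVC = VC/Q = 40 - 8Q + Q^2.
dAVC/dQ = -8 + 2Q = 0 gives Q = 4. min AVC = 40 - 8·4 + 4^2 = 24.
The firm shuts down for any P below $24.

$24 per unit, at Q = 4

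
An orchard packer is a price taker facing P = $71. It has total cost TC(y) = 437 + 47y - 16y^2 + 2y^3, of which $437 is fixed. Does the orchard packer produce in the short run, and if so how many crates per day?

Produce at y = 6

Variable cost is VC = 47y - 16y^2 + 2y^3, so AVC = VC/y = 47 - 16y + 2y^2 and MC = dTC/dy = 47 - 32y + 6y^2.
The AVC parabola has its vertex at y = 16/4 = 4, where AVC = 47 - 16·4 + 2·4^2 = $15.
Because $71 ≥ $15, revenue can cover variable cost; the firm operates.
P = MC gives -24 - 32y + 6y^2 = 0, with roots -2/3 and 6. Take the larger (rising MC): y* = 6.
Check: AVC at y = 6 is $23 ≤ P, so revenue covers variable cost.
Profit = P·y − TC = 71·6 − 575 = -$149, a loss, but smaller than the $437 fixed cost the firm would lose by shutting down.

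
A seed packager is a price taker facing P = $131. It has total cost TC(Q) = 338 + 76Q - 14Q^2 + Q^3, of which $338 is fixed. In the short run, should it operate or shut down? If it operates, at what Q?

Strip out fixed cost: VC = 76Q - 14Q^2 + Q^3. Then AVC = 76 - 14Q + Q^2 and MC = 76 - 28Q + 3Q^2.
The AVC parabola has its vertex at Q = 14/2 = 7, where AVC = 76 - 14·7 + 7^2 = $27.
P = $131 exceeds min AVC = $27, so the firm stays open.
P = MC gives -55 - 28Q + 3Q^2 = 0, with roots -5/3 and 11. Take the larger (rising MC): Q* = 11.
Check: AVC at Q = 11 is $43 ≤ P, so revenue covers variable cost.
Profit = P·Q − TC = 131·11 − 811 = $630.

Produce at Q = 11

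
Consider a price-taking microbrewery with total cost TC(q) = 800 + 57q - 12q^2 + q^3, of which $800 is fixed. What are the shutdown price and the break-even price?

Shutdown price = $21; break-even price = $117

AVC = 57 - 12q + q^2; minimized at q = 6, giving min AVC = $21. That is the shutdown price.
ATC = 800/q + 57 - 12q + q^2. Setting dATC/dq = −800/q^2 − 12 + 2q = 0 gives q = 10 (since 2·10^3 − 12·10^2 = 800).
min ATC = 800/10 + 57 − 12·10 + 10^2 = $117. That is the break-even price.
Between these two prices the firm operates at a loss; above $117 it earns a profit.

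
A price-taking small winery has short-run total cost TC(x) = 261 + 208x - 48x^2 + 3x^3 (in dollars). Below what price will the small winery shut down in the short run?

Short-run supply begins at min AVC. From VC = 208x - 48x^2 + 3x^3, AVC = 208 - 48x + 3x^2.
dAVC/dx = -48 + 6x = 0 gives x = 8. min AVC = 208 - 48·8 + 3·8^2 = 16.
For P < $16 the firm produces nothing.

$16 per unit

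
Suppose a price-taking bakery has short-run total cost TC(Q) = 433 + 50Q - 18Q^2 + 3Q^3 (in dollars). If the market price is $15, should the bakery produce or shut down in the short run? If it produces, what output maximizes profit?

Shut down

From TC, MC = TC'(Q) = 50 - 36Q + 9Q^2 and AVC = VC/Q = 50 - 18Q + 3Q^2.
AVC hits its minimum where MC = AVC, at Q = 3, giving min AVC = 50 - 18·3 + 3·3^2 = $23.
With P < min AVC ($15 < $23), every unit sold adds to the loss.
Shutting down limits the loss to fixed cost, $433.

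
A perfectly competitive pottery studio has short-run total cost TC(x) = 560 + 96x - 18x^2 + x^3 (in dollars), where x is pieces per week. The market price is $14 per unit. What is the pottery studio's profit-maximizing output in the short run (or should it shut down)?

Variable cost is VC = 96x - 18x^2 + x^3, so AVC = VC/x = 96 - 18x + x^2 and MC = dTC/dx = 96 - 36x + 3x^2.
The AVC parabola has its vertex at x = 18/2 = 9, where AVC = 96 - 18·9 + 9^2 = $15.
With P < min AVC ($14 < $15), every unit sold adds to the loss.
Best response: produce nothing and absorb the $560 fixed cost.

Shut down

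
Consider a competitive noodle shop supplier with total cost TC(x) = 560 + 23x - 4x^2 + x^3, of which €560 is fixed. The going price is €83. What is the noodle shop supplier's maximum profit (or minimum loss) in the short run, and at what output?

Profit = -€272 at x = 6

AVC = 23 - 4x + x^2; min AVC = €19 at x = 2. Since P = €83 ≥ min AVC, the firm produces.
MC = 23 - 8x + 3x^2. Setting P = MC and taking the root on the rising branch gives x* = 6.
TR = 83·6 = 498. TC = 560 + 210 = 770. Profit = 498 − 770 = -€272.
Shutting down would mean losing the fixed cost of €560, so operating at a loss of €272 is better by €288.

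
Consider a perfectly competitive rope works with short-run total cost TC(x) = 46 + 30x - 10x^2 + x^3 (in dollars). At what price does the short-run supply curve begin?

$5 per unit

The firm shuts down when price falls below the minimum of average variable cost. AVC = VC/x = 30 - 10x + x^2.
dAVC/dx = -10 + 2x = 0 gives x = 5. min AVC = 30 - 10·5 + 5^2 = 5.
So the shutdown price is $5.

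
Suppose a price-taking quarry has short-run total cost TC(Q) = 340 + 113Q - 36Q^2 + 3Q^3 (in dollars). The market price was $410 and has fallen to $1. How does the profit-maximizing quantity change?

Output falls from 11 to 0 (the firm shuts down)

MC = 113 - 72Q + 9Q^2; the shutdown threshold is min AVC = $5 (at Q = 6).
At P = $410 ≥ min AVC, set P = MC on the rising branch: Q = 11.
At P = $1 < min AVC = $5, price no longer covers variable cost at any output, so the firm shuts down: Q = 0.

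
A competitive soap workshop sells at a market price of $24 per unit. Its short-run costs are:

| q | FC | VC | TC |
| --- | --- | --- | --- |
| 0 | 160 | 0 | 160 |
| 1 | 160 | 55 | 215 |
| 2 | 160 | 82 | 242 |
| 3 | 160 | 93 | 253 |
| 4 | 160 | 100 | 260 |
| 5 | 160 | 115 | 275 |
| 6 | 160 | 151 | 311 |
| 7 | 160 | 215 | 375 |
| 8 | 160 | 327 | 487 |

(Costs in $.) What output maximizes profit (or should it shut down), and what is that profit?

q = 5; profit = -$155

Tabulate TR − TC: q=0: -160; q=1: -191; q=2: -194; q=3: -181; q=4: -164; q=5: -155; q=6: -167; q=7: -207; q=8: -295.
Profit is maximized at q = 5. AVC there is 115/5 = $23 ≤ P, so producing beats shutting down (which would give -$160).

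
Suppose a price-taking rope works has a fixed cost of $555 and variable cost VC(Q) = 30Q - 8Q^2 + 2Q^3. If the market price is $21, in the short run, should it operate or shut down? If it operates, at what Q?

Shut down

Strip out fixed cost: VC = 30Q - 8Q^2 + 2Q^3. Then AVC = 30 - 8Q + 2Q^2 and MC = 30 - 16Q + 6Q^2.
The AVC parabola has its vertex at Q = 8/4 = 2, where AVC = 30 - 8·2 + 2·2^2 = $22.
P = $21 lies below min AVC = $22; no output level covers variable cost.
The firm minimizes its loss by shutting down and losing only its fixed cost of $555.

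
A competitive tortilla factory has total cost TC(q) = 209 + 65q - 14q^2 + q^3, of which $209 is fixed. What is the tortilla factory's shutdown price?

The shutdown price is the minimum of AVC. VC = 65q - 14q^2 + q^3, so AVC = 65 - 14q + q^2.
dAVC/dq = -14 + 2q = 0 gives q = 7. min AVC = 65 - 14·7 + 7^2 = 16.
For P < $16 the firm produces nothing.

$16 per unit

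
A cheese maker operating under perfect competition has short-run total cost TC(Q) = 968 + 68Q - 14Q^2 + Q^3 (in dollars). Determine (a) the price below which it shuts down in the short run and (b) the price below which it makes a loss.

Shutdown price = $19; break-even price = $123

Shutdown price = min AVC. AVC = 68 - 14Q + Q^2, with vertex at Q = 7 and minimum $19.
ATC = 968/Q + 68 - 14Q + Q^2. Setting dATC/dQ = −968/Q^2 − 14 + 2Q = 0 gives Q = 11 (since 2·11^3 − 14·11^2 = 968).
min ATC = 968/11 + 68 − 14·11 + 11^2 = $123. That is the break-even price.
Between these two prices the firm operates at a loss; above $123 it earns a profit.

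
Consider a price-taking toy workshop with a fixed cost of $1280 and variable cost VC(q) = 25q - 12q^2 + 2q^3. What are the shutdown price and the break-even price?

AVC = 25 - 12q + 2q^2; minimized at q = 3, giving min AVC = $7. That is the shutdown price.
ATC = 1280/q + 25 - 12q + 2q^2. Setting dATC/dq = −1280/q^2 − 12 + 4q = 0 gives q = 8 (since 4·8^3 − 12·8^2 = 1280).
min ATC = 1280/8 + 25 − 12·8 + 2·8^2 = $217. That is the break-even price.
Between these two prices the firm operates at a loss; above $217 it earns a profit.

Shutdown price = $7; break-even price = $217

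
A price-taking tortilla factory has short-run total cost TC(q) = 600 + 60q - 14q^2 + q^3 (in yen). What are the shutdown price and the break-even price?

Shutdown price = ¥11; break-even price = ¥80

Shutdown price = min AVC. AVC = 60 - 14q + q^2, with vertex at q = 7 and minimum ¥11.
ATC = 600/q + 60 - 14q + q^2. Setting dATC/dq = −600/q^2 − 14 + 2q = 0 gives q = 10 (since 2·10^3 − 14·10^2 = 600).
min ATC = 600/10 + 60 − 14·10 + 10^2 = ¥80. That is the break-even price.
Between these two prices the firm operates at a loss; above ¥80 it earns a profit.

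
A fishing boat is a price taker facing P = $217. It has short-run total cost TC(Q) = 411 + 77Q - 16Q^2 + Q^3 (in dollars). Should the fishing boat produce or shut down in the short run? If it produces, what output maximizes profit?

Produce at Q = 14

Variable cost is VC = 77Q - 16Q^2 + Q^3, so AVC = VC/Q = 77 - 16Q + Q^2 and MC = dTC/dQ = 77 - 32Q + 3Q^2.
The AVC parabola has its vertex at Q = 16/2 = 8, where AVC = 77 - 16·8 + 8^2 = $13.
Since P = $217 ≥ min AVC = $13, price covers variable cost and the firm should produce.
Solving P = MC: -140 - 32Q + 3Q^2 = 0 ⇒ Q = -10/3 or 14. On the upward-sloping branch, Q* = 14.
Check: AVC at Q = 14 is $49 ≤ P, so revenue covers variable cost.
Profit = P·Q − TC = 217·14 − 1097 = $1941.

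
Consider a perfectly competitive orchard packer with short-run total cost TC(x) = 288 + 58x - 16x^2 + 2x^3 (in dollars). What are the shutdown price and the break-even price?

Shutdown price = min AVC. AVC = 58 - 16x + 2x^2, with vertex at x = 4 and minimum $26.
ATC = 288/x + 58 - 16x + 2x^2. Setting dATC/dx = −288/x^2 − 16 + 4x = 0 gives x = 6 (since 4·6^3 − 16·6^2 = 288).
min ATC = 288/6 + 58 − 16·6 + 2·6^2 = $82. That is the break-even price.
For $26 ≤ P < $82 the firm produces at a loss; below $26 it shuts down.

Shutdown price = $26; break-even price = $82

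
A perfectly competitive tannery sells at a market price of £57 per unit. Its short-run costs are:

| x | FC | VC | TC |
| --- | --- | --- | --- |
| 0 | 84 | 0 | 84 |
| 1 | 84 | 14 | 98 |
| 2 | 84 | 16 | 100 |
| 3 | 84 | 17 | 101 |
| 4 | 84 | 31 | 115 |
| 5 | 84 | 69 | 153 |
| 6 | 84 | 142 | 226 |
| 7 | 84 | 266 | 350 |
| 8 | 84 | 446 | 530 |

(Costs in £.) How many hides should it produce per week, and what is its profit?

Compute π = P·x − TC at each output: x=0: -84; x=1: -41; x=2: 14; x=3: 70; x=4: 113; x=5: 132; x=6: 116; x=7: 49; x=8: -74.
Profit is maximized at x = 5. AVC there is 69/5 = £13.80 ≤ P, so producing beats shutting down (which would give -£84).

x = 5; profit = £132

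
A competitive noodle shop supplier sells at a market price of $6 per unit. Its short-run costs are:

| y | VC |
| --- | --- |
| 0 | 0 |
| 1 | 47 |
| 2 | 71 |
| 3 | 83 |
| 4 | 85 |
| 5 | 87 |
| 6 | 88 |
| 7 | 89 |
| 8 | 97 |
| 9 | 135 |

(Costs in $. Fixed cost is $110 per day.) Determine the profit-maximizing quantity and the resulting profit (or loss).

y = 0 (shut down); profit = -$110

Profit at each row (π = 6y − TC): y=0: -110; y=1: -151; y=2: -169; y=3: -175; y=4: -171; y=5: -167; y=6: -162; y=7: -157; y=8: -159; y=9: -191.
Profit is highest at y = 0. Equivalently, the lowest AVC in the table is 97/8 ≈ $12.12 at y = 8, and P = $6 falls below it — price never covers variable cost, so the firm shuts down and loses only its fixed cost.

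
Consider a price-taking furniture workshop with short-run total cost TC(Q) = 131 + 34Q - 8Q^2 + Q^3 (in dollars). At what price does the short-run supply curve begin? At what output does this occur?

Short-run supply begins at min AVC. From VC = 34Q - 8Q^2 + Q^3, AVC = 34 - 8Q + Q^2.
At the minimum of AVC, MC = AVC. MC = 34 - 16Q + 3Q^2; setting MC = AVC gives 2Q^2 - 8Q = 0, so Q = 4. min AVC = 18.
For P < $18 the firm produces nothing.

$18 per unit, at Q = 4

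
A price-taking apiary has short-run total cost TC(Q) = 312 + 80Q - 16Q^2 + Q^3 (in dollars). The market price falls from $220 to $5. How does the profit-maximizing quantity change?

AVC = 80 - 16Q + Q^2, minimized at Q = 8 where min AVC = $16. MC = 80 - 32Q + 3Q^2.
With P = $220 above the shutdown price, P = MC gives Q = 14.
At P = $5 < min AVC = $16, price no longer covers variable cost at any output, so the firm shuts down: Q = 0.

Output falls from 14 to 0 (the firm shuts down)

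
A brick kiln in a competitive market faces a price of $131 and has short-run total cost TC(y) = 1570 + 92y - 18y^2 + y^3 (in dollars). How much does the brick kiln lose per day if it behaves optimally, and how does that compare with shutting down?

Profit = -$218 at y = 13

AVC = 92 - 18y + y^2 has its minimum $11 at y = 9; price $131 clears that bar, so the firm operates.
MC = 92 - 36y + 3y^2. Setting P = MC and taking the root on the rising branch gives y* = 13.
TR = 131·13 = 1703. TC = 1570 + 351 = 1921. Profit = 1703 − 1921 = -$218.
By producing, the firm covers all variable cost plus $1352 of fixed cost; shutting down would lose the full $1570.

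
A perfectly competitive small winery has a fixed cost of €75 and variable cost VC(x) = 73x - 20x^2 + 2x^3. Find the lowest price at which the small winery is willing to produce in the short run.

The firm shuts down when price falls below the minimum of average variable cost. AVC = VC/x = 73 - 20x + 2x^2.
At the minimum of AVC, MC = AVC. MC = 73 - 40x + 6x^2; setting MC = AVC gives 4x^2 - 20x = 0, so x = 5. min AVC = 23.
So the shutdown price is €23.

€23 per unit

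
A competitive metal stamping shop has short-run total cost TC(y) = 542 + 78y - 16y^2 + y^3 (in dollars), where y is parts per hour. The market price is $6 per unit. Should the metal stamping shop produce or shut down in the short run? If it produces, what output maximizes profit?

Shut down

From TC, MC = TC'(y) = 78 - 32y + 3y^2 and AVC = VC/y = 78 - 16y + y^2.
AVC hits its minimum where MC = AVC, at y = 8, giving min AVC = 78 - 16·8 + 8^2 = $14.
P = $6 lies below min AVC = $14; no output level covers variable cost.
The firm minimizes its loss by shutting down and losing only its fixed cost of $542.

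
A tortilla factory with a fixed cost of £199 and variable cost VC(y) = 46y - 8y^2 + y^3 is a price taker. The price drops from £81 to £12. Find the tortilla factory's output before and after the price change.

MC = 46 - 16y + 3y^2; the shutdown threshold is min AVC = £30 (at y = 4).
At P = £81 ≥ min AVC, set P = MC on the rising branch: y = 7.
At P = £12 < min AVC = £30, price no longer covers variable cost at any output, so the firm shuts down: y = 0.

Output falls from 7 to 0 (the firm shuts down)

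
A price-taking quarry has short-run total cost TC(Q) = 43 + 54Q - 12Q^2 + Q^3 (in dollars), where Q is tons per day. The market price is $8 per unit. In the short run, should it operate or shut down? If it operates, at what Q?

Shut down

From TC, MC = TC'(Q) = 54 - 24Q + 3Q^2 and AVC = VC/Q = 54 - 12Q + Q^2.
AVC is minimized where dAVC/dQ = -12 + 2Q = 0, at Q = 6; min AVC = 54 - 12·6 + 6^2 = $18.
P = $8 lies below min AVC = $18; no output level covers variable cost.
The firm minimizes its loss by shutting down and losing only its fixed cost of $43.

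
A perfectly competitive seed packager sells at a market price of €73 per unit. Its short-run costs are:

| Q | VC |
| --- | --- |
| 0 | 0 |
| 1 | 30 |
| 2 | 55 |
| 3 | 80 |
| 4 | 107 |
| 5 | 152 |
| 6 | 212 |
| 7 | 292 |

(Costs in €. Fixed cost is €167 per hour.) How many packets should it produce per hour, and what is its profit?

Q = 6; profit = €59

Compute π = P·Q − TC at each output: Q=0: -167; Q=1: -124; Q=2: -76; Q=3: -28; Q=4: 18; Q=5: 46; Q=6: 59; Q=7: 52.
Profit is maximized at Q = 6. AVC there is 212/6 = €35.33 ≤ P, so producing beats shutting down (which would give -€167).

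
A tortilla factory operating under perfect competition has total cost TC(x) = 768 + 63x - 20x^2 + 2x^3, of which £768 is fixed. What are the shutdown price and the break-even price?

Shutdown price = min AVC. AVC = 63 - 20x + 2x^2, with vertex at x = 5 and minimum £13.
ATC = 768/x + 63 - 20x + 2x^2. Setting dATC/dx = −768/x^2 − 20 + 4x = 0 gives x = 8 (since 4·8^3 − 20·8^2 = 768).
min ATC = 768/8 + 63 − 20·8 + 2·8^2 = £127. That is the break-even price.
Between these two prices the firm operates at a loss; above £127 it earns a profit.

Shutdown price = £13; break-even price = £127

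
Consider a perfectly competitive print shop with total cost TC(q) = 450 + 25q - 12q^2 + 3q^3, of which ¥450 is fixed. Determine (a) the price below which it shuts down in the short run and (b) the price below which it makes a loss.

AVC = 25 - 12q + 3q^2; minimized at q = 2, giving min AVC = ¥13. That is the shutdown price.
ATC = 450/q + 25 - 12q + 3q^2. Setting dATC/dq = −450/q^2 − 12 + 6q = 0 gives q = 5 (since 6·5^3 − 12·5^2 = 450).
min ATC = 450/5 + 25 − 12·5 + 3·5^2 = ¥130. That is the break-even price.
Between these two prices the firm operates at a loss; above ¥130 it earns a profit.

Shutdown price = ¥13; break-even price = ¥130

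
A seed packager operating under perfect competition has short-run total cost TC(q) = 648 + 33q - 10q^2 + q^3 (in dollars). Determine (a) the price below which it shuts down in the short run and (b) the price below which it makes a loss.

Shutdown price = $8; break-even price = $96

Shutdown price = min AVC. AVC = 33 - 10q + q^2, with vertex at q = 5 and minimum $8.
ATC = 648/q + 33 - 10q + q^2. Setting dATC/dq = −648/q^2 − 10 + 2q = 0 gives q = 9 (since 2·9^3 − 10·9^2 = 648).
min ATC = 648/9 + 33 − 10·9 + 9^2 = $96. That is the break-even price.
Between these two prices the firm operates at a loss; above $96 it earns a profit.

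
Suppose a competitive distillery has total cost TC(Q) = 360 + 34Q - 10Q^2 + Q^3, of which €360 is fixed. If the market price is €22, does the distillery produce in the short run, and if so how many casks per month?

Strip out fixed cost: VC = 34Q - 10Q^2 + Q^3. Then AVC = 34 - 10Q + Q^2 and MC = 34 - 20Q + 3Q^2.
The AVC parabola has its vertex at Q = 10/2 = 5, where AVC = 34 - 10·5 + 5^2 = €9.
P = €22 exceeds min AVC = €9, so the firm stays open.
Set P = MC: 22 = 34 - 20Q + 3Q^2 → 12 - 20Q + 3Q^2 = 0. The roots are Q = 2/3 and Q = 6; the profit-maximizing output is on the rising part of MC, so Q* = 6.
Check: AVC at Q = 6 is €10 ≤ P, so revenue covers variable cost.
Profit = P·Q − TC = 22·6 − 420 = -€288, a loss, but smaller than the €360 fixed cost the firm would lose by shutting down.

Produce at Q = 6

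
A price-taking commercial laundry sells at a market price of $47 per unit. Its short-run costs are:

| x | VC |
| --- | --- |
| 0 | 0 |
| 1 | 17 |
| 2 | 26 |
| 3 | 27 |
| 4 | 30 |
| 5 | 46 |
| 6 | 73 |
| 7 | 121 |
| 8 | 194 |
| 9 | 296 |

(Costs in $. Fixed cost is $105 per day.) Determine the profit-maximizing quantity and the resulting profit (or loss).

x = 6; profit = $104

Compute π = P·x − TC at each output: x=0: -105; x=1: -75; x=2: -37; x=3: 9; x=4: 53; x=5: 84; x=6: 104; x=7: 103; x=8: 77; x=9: 22.
Profit is maximized at x = 6. AVC there is 73/6 = $12.17 ≤ P, so producing beats shutting down (which would give -$105).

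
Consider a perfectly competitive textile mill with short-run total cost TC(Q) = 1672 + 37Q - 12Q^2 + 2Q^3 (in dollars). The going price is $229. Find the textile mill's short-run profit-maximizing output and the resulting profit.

Profit = -$392 at Q = 8

AVC = 37 - 12Q + 2Q^2; min AVC = $19 at Q = 3. Since P = $229 ≥ min AVC, the firm produces.
MC = 37 - 24Q + 6Q^2. Setting P = MC and taking the root on the rising branch gives Q* = 8.
TR = 229·8 = 1832. TC = 1672 + 552 = 2224. Profit = 1832 − 2224 = -$392.
Shutting down would mean losing the fixed cost of $1672, so operating at a loss of $392 is better by $1280.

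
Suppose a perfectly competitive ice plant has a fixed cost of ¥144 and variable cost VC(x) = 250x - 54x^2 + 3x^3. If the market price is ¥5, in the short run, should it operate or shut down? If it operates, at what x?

Strip out fixed cost: VC = 250x - 54x^2 + 3x^3. Then AVC = 250 - 54x + 3x^2 and MC = 250 - 108x + 9x^2.
The AVC parabola has its vertex at x = 54/6 = 9, where AVC = 250 - 54·9 + 3·9^2 = ¥7.
With P < min AVC (¥5 < ¥7), every unit sold adds to the loss.
The firm minimizes its loss by shutting down and losing only its fixed cost of ¥144.

Shut down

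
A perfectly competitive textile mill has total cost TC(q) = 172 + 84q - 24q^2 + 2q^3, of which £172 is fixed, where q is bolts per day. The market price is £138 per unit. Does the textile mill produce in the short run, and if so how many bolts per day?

Variable cost is VC = 84q - 24q^2 + 2q^3, so AVC = VC/q = 84 - 24q + 2q^2 and MC = dTC/dq = 84 - 48q + 6q^2.
AVC hits its minimum where MC = AVC, at q = 6, giving min AVC = 84 - 24·6 + 2·6^2 = £12.
P = £138 exceeds min AVC = £12, so the firm stays open.
P = MC gives -54 - 48q + 6q^2 = 0, with roots -1 and 9. Take the larger (rising MC): q* = 9.
Check: AVC at q = 9 is £30 ≤ P, so revenue covers variable cost.
Profit = P·q − TC = 138·9 − 442 = £800.

Produce at q = 9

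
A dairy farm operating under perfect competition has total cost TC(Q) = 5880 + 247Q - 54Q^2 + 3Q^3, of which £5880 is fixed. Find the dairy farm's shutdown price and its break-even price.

AVC = 247 - 54Q + 3Q^2; minimized at Q = 9, giving min AVC = £4. That is the shutdown price.
ATC = 5880/Q + 247 - 54Q + 3Q^2. Setting dATC/dQ = −5880/Q^2 − 54 + 6Q = 0 gives Q = 14 (since 6·14^3 − 54·14^2 = 5880).
min ATC = 5880/14 + 247 − 54·14 + 3·14^2 = £499. That is the break-even price.
Between these two prices the firm operates at a loss; above £499 it earns a profit.

Shutdown price = £4; break-even price = £499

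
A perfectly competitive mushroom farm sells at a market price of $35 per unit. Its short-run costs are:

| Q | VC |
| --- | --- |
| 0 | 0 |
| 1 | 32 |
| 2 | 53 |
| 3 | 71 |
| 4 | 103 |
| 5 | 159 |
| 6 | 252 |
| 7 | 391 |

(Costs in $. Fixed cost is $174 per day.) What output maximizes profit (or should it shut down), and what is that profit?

Tabulate TR − TC: Q=0: -174; Q=1: -171; Q=2: -157; Q=3: -140; Q=4: -137; Q=5: -158; Q=6: -216; Q=7: -320.
Profit is maximized at Q = 4. AVC there is 103/4 = $25.75 ≤ P, so producing beats shutting down (which would give -$174).

Q = 4; profit = -$137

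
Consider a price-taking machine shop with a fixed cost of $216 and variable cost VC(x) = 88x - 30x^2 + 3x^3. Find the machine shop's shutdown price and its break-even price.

Shutdown price = $13; break-even price = $52

AVC = 88 - 30x + 3x^2; minimized at x = 5, giving min AVC = $13. That is the shutdown price.
ATC = 216/x + 88 - 30x + 3x^2. Setting dATC/dx = −216/x^2 − 30 + 6x = 0 gives x = 6 (since 6·6^3 − 30·6^2 = 216).
min ATC = 216/6 + 88 − 30·6 + 3·6^2 = $52. That is the break-even price.
Between these two prices the firm operates at a loss; above $52 it earns a profit.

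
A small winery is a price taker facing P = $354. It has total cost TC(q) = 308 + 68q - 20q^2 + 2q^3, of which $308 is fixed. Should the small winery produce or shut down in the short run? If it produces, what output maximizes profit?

From TC, MC = TC'(q) = 68 - 40q + 6q^2 and AVC = VC/q = 68 - 20q + 2q^2.
The AVC parabola has its vertex at q = 20/4 = 5, where AVC = 68 - 20·5 + 2·5^2 = $18.
Because $354 ≥ $18, revenue can cover variable cost; the firm operates.
Set P = MC: 354 = 68 - 40q + 6q^2 → -286 - 40q + 6q^2 = 0. The roots are q = -13/3 and q = 11; the profit-maximizing output is on the rising part of MC, so q* = 11.
Check: AVC at q = 11 is $90 ≤ P, so revenue covers variable cost.
Profit = P·q − TC = 354·11 − 1298 = $2596.

Produce at q = 11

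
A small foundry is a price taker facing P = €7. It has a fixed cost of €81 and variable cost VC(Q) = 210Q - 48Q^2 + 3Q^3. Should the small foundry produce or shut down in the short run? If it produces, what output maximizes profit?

Variable cost is VC = 210Q - 48Q^2 + 3Q^3, so AVC = VC/Q = 210 - 48Q + 3Q^2 and MC = dTC/dQ = 210 - 96Q + 9Q^2.
AVC is minimized where dAVC/dQ = -48 + 6Q = 0, at Q = 8; min AVC = 210 - 48·8 + 3·8^2 = €18.
Since P = €7 < min AVC = €18, price fails to cover variable cost at any output.
Best response: produce nothing and absorb the €81 fixed cost.

Shut down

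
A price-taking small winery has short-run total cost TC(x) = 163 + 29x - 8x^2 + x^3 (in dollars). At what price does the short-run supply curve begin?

$13 per unit

Short-run supply begins at min AVC. From VC = 29x - 8x^2 + x^3, AVC = 29 - 8x + x^2.
dAVC/dx = -8 + 2x = 0 gives x = 4. min AVC = 29 - 8·4 + 4^2 = 13.
So the shutdown price is $13.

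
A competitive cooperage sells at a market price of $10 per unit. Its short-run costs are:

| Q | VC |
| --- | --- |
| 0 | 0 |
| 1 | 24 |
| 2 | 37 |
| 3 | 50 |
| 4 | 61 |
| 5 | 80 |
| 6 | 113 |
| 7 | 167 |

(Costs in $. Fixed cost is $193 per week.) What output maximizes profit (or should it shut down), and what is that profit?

Compute π = P·Q − TC at each output: Q=0: -193; Q=1: -207; Q=2: -210; Q=3: -213; Q=4: -214; Q=5: -223; Q=6: -246; Q=7: -290.
Profit is highest at Q = 0. Equivalently, the lowest AVC in the table is 61/4 ≈ $15.25 at Q = 4, and P = $10 falls below it — price never covers variable cost, so the firm shuts down and loses only its fixed cost.

Q = 0 (shut down); profit = -$193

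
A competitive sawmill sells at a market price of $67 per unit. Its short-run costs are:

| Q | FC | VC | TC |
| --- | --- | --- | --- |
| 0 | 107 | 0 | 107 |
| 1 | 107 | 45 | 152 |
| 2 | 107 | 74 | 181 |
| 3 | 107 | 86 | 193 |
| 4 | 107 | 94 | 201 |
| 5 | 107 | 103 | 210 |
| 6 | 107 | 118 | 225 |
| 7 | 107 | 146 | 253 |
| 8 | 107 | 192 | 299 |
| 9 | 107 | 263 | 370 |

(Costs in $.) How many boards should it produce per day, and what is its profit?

Q = 8; profit = $237

Profit at each row (π = 67Q − TC): Q=0: -107; Q=1: -85; Q=2: -47; Q=3: 8; Q=4: 67; Q=5: 125; Q=6: 177; Q=7: 216; Q=8: 237; Q=9: 233.
Profit is maximized at Q = 8. AVC there is 192/8 = $24 ≤ P, so producing beats shutting down (which would give -$107).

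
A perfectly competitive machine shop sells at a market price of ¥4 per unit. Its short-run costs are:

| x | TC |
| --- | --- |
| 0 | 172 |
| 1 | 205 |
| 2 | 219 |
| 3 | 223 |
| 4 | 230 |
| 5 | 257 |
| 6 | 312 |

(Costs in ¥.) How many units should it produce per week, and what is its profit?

Tabulate TR − TC: x=0: -172; x=1: -201; x=2: -211; x=3: -211; x=4: -214; x=5: -237; x=6: -288.
Profit is highest at x = 0. Equivalently, the lowest AVC in the table is 58/4 ≈ ¥14.50 at x = 4, and P = ¥4 falls below it — price never covers variable cost, so the firm shuts down and loses only its fixed cost.

x = 0 (shut down); profit = -¥172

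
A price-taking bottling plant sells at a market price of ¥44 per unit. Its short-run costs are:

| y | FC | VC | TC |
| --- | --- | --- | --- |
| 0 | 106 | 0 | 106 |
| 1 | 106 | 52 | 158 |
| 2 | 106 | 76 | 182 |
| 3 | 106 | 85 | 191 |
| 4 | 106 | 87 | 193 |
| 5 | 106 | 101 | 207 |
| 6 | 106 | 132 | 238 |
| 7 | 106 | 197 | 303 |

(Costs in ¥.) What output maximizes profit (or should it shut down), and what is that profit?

y = 6; profit = ¥26

Profit at each row (π = 44y − TC): y=0: -106; y=1: -114; y=2: -94; y=3: -59; y=4: -17; y=5: 13; y=6: 26; y=7: 5.
Profit is maximized at y = 6. AVC there is 132/6 = ¥22 ≤ P, so producing beats shutting down (which would give -¥106).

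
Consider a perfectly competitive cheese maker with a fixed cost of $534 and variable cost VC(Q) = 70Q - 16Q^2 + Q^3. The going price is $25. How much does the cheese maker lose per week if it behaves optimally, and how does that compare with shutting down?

Profit = -$372 at Q = 9

AVC = 70 - 16Q + Q^2 has its minimum $6 at Q = 8; price $25 clears that bar, so the firm operates.
With MC = 70 - 32Q + 3Q^2, P = MC on the upward-sloping part at Q* = 9.
TR = 25·9 = 225. TC = 534 + 63 = 597. Profit = 225 − 597 = -$372.
By producing, the firm covers all variable cost plus $162 of fixed cost; shutting down would lose the full $534.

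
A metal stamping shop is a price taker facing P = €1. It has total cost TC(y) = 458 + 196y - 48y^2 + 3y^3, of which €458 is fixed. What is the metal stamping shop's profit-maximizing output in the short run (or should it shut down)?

Shut down

Variable cost is VC = 196y - 48y^2 + 3y^3, so AVC = VC/y = 196 - 48y + 3y^2 and MC = dTC/dy = 196 - 96y + 9y^2.
AVC hits its minimum where MC = AVC, at y = 8, giving min AVC = 196 - 48·8 + 3·8^2 = €4.
P = €1 lies below min AVC = €4; no output level covers variable cost.
The firm minimizes its loss by shutting down and losing only its fixed cost of €458.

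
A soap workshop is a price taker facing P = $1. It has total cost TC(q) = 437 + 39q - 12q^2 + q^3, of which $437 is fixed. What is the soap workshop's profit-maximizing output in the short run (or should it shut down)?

Shut down

From TC, MC = TC'(q) = 39 - 24q + 3q^2 and AVC = VC/q = 39 - 12q + q^2.
AVC is minimized where dAVC/dq = -12 + 2q = 0, at q = 6; min AVC = 39 - 12·6 + 6^2 = $3.
Since P = $1 < min AVC = $3, price fails to cover variable cost at any output.
Shutting down limits the loss to fixed cost, $437.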